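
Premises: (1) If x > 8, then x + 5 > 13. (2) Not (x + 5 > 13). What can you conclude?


Modus tollens: from (P → Q) and ¬Q, infer ¬P.
Q = 'x + 5 > 13' is denied; since P → Q, P must also fail.

Not (x > 8).


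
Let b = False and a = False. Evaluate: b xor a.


Exclusive or is true when exactly one operand is true.
Substitute: b=False, a=False.
False xor False evaluates to False.

False


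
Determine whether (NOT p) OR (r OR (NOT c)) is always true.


Build the truth table over {c, p, r}:
c | p | r | φ
-------------
F | F | F | T
T | F | F | T
F | T | F | T
T | T | F | F
F | F | T | T
T | F | T | T
F | T | T | T
T | T | T | T
Counterexample at row 4: with c=T, p=T, r=F, the formula is F.

No, it is not a tautology.


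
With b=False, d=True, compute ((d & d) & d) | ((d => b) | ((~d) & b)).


Substitute b=False, d=True:
d & d = True & True = True
(d & d) & d = True & True = True
d => b = True => False = False
~d = False
(~d) & b = False & False = False
(d => b) | ((~d) & b) = False | False = False
((d & d) & d) | ((d => b) | ((~d) & b)) = True | False = True

True


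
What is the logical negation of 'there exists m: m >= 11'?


¬(for all x: φ) = there exists x: ¬φ, and ¬(there exists x: φ) = for all x: ¬φ.
Apply to the existential statement.

for all m: NOT(m >= 11)


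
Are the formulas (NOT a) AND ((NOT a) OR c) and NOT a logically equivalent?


Compare truth tables:
a | c | φ | ψ
-------------
F | F | T | T
T | F | F | F
F | T | T | T
T | T | F | F
The columns φ and ψ agree on every row.

Yes, they are logically equivalent.


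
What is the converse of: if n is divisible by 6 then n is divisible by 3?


The converse of (P → Q) is (Q → P). It is not in general equivalent to the original.
Here P = 'n is divisible by 6' and Q = 'n is divisible by 3'.

If n is divisible by 3, then n is divisible by 6.


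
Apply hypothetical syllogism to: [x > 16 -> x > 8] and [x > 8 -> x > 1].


Hypothetical syllogism: from (P → Q) and (Q → R), infer (P → R).
Chain the two implications through the shared middle term 'x > 8'.

x > 16 -> x > 1


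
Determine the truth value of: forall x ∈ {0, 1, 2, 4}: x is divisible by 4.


Evaluate the predicate on each element: 0:True, 1:False, 2:False, 4:True.
Counterexample x = 1 fails the predicate.

False


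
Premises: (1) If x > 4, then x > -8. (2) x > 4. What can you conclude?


Modus ponens: from (P → Q) and P, infer Q.
P = 'x > 4' is asserted, and P → Q holds, so Q follows.

x > -8.


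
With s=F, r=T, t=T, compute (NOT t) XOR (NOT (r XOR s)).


Substitute s=F, r=T, t=T:
NOT t = F
r XOR s = T XOR F = T
NOT (r XOR s) = F
(NOT t) XOR (NOT (r XOR s)) = F XOR F = F

F


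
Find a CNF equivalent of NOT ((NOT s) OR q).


Step 1: Apply De Morgan: ¬((¬s) ∨ q) = ¬(¬s) ∧ ¬q.
Step 2: Eliminate any double negations (¬¬X = X).

s AND (NOT q)


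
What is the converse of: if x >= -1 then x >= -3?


The converse of (P → Q) is (Q → P). It is not in general equivalent to the original.
Here P = 'x >= -1' and Q = 'x >= -3'.

If x >= -3, then x >= -1.


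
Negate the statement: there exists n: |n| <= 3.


¬(for all x: φ) = there exists x: ¬φ, and ¬(there exists x: φ) = for all x: ¬φ.
Apply to the existential statement.

for all n: NOT(|n| <= 3)


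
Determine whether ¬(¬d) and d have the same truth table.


Compare truth tables:
d | φ | ψ
---------
F | F | F
T | T | T
The columns φ and ψ agree on every row.

Yes, they are logically equivalent.


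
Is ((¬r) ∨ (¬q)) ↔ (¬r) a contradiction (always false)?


Truth table over {q, r}:
q | r | φ
---------
F | F | T
T | F | T
F | T | F
T | T | T
Satisfying assignment at row 1: q=F, r=F gives T.

No, it is not a contradiction.


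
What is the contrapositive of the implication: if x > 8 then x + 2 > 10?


The contrapositive of (P → Q) is (¬Q → ¬P); it is logically equivalent to the original.
Here P = 'x > 8' and Q = 'x + 2 > 10'.

If not (x + 2 > 10), then not (x > 8).


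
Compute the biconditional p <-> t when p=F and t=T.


Biconditional is true when both operands have the same truth value.
Substitute: p=F, t=T.
F <-> T evaluates to F.

F


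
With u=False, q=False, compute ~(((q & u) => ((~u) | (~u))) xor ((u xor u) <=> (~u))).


Substitute u=False, q=False:
q & u = False & False = False
~u = True
~u = True
(~u) | (~u) = True | True = True
(q & u) => ((~u) | (~u)) = False => True = True
u xor u = False xor False = False
~u = True
(u xor u) <=> (~u) = False <=> True = False
((q & u) => ((~u) | (~u))) xor ((u xor u) <=> (~u)) = True xor False = True
~(((q & u) => ((~u) | (~u))) xor ((u xor u) <=> (~u))) = False

False


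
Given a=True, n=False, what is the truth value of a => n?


Implication is false only when antecedent is true and consequent is false.
Substitute: a=True, n=False.
True => False evaluates to False.

False


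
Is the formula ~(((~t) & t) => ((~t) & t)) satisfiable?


Check all 2 assignments over {t}:
t | φ
-----
False | False
True | False
No assignment makes the formula true.

Unsatisfiable.


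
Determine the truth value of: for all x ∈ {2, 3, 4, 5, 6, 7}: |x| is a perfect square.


Evaluate the predicate on each element: 2:F, 3:F, 4:T, 5:F, 6:F, 7:F.
Counterexample x = 2 fails the predicate.

F


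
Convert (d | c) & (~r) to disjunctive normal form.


Step 1: Distribute ∧ over ∨: (d ∨ c) ∧ (¬r) = (d ∧ (¬r)) ∨ (c ∧ (¬r)).

(d & (~r)) | (c & (~r))


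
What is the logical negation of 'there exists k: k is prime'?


¬(for all x: φ) = there exists x: ¬φ, and ¬(there exists x: φ) = for all x: ¬φ.
Apply to the existential statement.

for all k: NOT(k is prime)


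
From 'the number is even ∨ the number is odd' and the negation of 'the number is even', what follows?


Disjunctive syllogism: from (P ∨ Q) and ¬P, infer Q.
One disjunct, 'the number is even', is ruled out; the other must hold.

the number is odd


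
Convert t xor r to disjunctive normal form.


Step 1: t ⊕ r is true exactly when they disagree: (t ∧ ¬r) ∨ (¬t ∧ r).

(t & (~r)) | ((~t) & r)


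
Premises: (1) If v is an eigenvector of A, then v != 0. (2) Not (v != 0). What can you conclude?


Modus tollens: from (P → Q) and ¬Q, infer ¬P.
Q = 'v != 0' is denied; since P → Q, P must also fail.

Not (v is an eigenvector of A).


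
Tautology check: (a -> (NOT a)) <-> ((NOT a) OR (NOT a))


Build the truth table over {a}:
a | φ
-----
F | T
T | T
Every row evaluates to true.

Yes, it is a tautology.


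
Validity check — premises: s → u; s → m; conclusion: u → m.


This is (no valid rule). There exist truth assignments where the premises are all true but the conclusion is false.

Invalid.


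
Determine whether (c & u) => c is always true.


Build the truth table over {c, u}:
c | u | φ
---------
False | False | True
True | False | True
False | True | True
True | True | True
Every row evaluates to true.

Yes, it is a tautology.


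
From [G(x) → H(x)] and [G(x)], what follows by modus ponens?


Modus ponens: from (P → Q) and P, infer Q.
P = 'G(x)' is asserted, and P → Q holds, so Q follows.

H(x).


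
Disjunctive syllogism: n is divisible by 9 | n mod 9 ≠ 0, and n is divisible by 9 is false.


Disjunctive syllogism: from (P ∨ Q) and ¬P, infer Q.
One disjunct, 'n is divisible by 9', is ruled out; the other must hold.

n mod 9 ≠ 0


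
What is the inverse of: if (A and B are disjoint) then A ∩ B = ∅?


The inverse of (P → Q) is (¬P → ¬Q). It is equivalent to the converse, not to the original.
Here P = '(A and B are disjoint)' and Q = 'A ∩ B = ∅'.

If not ((A and B are disjoint)), then not (A ∩ B = ∅).


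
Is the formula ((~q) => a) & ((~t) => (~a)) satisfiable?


Search for a satisfying assignment over {a, q, t}.
Try a=False, q=True, t=False: the formula evaluates to True.
A satisfying assignment exists.

Satisfiable.


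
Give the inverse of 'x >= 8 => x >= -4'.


The inverse of (P → Q) is (¬P → ¬Q). It is equivalent to the converse, not to the original.
Here P = 'x >= 8' and Q = 'x >= -4'.

If not (x >= 8), then not (x >= -4).


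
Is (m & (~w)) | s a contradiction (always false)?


Truth table over {m, s, w}:
m | s | w | φ
-------------
False | False | False | False
True | False | False | True
False | True | False | True
True | True | False | True
False | False | True | False
True | False | True | False
False | True | True | True
True | True | True | True
Satisfying assignment at row 2: m=True, s=False, w=False gives True.

No, it is not a contradiction.


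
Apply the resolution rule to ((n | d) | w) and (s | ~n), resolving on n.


The clauses contain complementary literals n and ~n.
Resolution eliminates this pair and disjoins the remaining literals (merging duplicates).

((w | d) | s)


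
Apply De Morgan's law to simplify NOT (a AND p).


De Morgan: the negation of a conjunction is the disjunction of the negations.
Distribute NOT across AND, flipping it to OR, and negate each literal.

(NOT a) OR (NOT p)


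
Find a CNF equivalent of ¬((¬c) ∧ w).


Step 1: Apply De Morgan: ¬((¬c) ∧ w) = ¬(¬c) ∨ ¬w.
Step 2: Eliminate any double negations (¬¬X = X).

c ∨ (¬w)


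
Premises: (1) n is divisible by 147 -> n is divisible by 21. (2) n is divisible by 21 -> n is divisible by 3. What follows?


Hypothetical syllogism: from (P → Q) and (Q → R), infer (P → R).
Chain the two implications through the shared middle term 'n is divisible by 21'.

n is divisible by 147 -> n is divisible by 3


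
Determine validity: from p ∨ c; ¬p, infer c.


This matches the form of disjunctive syllogism: the conclusion follows in every model of the premises.

Valid.


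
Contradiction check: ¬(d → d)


Truth table over {d}:
d | φ
-----
F | F
T | F
Every row is false.

Yes, it is a contradiction.


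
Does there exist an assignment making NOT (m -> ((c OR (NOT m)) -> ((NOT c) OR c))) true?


Check all 4 assignments over {c, m}:
c | m | φ
---------
F | F | F
T | F | F
F | T | F
T | T | F
No assignment makes the formula true.

Unsatisfiable.


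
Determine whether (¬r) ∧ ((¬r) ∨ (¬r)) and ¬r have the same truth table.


Compare truth tables:
r | φ | ψ
---------
F | T | T
T | F | F
The columns φ and ψ agree on every row.

Yes, they are logically equivalent.


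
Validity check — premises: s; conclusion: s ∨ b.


This matches the form of disjunction introduction: the conclusion follows in every model of the premises.

Valid.


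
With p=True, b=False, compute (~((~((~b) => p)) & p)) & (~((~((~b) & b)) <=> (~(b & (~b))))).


Substitute p=True, b=False:
… (earlier sub-steps elided)
~((~((~b) => p)) & p) = True
~b = True
(~b) & b = True & False = False
~((~b) & b) = True
~b = True
b & (~b) = False & True = False
~(b & (~b)) = True
(~((~b) & b)) <=> (~(b & (~b))) = True <=> True = True
~((~((~b) & b)) <=> (~(b & (~b)))) = False
(~((~((~b) => p)) & p)) & (~((~((~b) & b)) <=> (~(b & (~b))))) = True & False = False

False


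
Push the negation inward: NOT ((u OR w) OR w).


De Morgan: the negation of a disjunction is the conjunction of the negations.
Distribute NOT across OR, flipping it to AND, and negate each literal.

((NOT u) AND (NOT w)) AND (NOT w)


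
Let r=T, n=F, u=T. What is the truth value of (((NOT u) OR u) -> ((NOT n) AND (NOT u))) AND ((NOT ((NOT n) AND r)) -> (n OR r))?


Substitute r=T, n=F, u=T:
… (earlier sub-steps elided)
NOT n = T
NOT u = F
(NOT n) AND (NOT u) = T AND F = F
((NOT u) OR u) -> ((NOT n) AND (NOT u)) = T -> F = F
NOT n = T
(NOT n) AND r = T AND T = T
NOT ((NOT n) AND r) = F
n OR r = F OR T = T
(NOT ((NOT n) AND r)) -> (n OR r) = F -> T = T
(((NOT u) OR u) -> ((NOT n) AND (NOT u))) AND ((NOT ((NOT n) AND r)) -> (n OR r)) = F AND T = F

F


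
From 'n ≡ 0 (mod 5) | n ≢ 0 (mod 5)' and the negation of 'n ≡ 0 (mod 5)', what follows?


Disjunctive syllogism: from (P ∨ Q) and ¬P, infer Q.
One disjunct, 'n ≡ 0 (mod 5)', is ruled out; the other must hold.

n ≢ 0 (mod 5)


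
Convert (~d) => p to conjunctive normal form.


Step 1: Rewrite (¬d) → p as ¬(¬d) ∨ p.
Step 2: Eliminate any double negations (¬¬X = X).

d | p


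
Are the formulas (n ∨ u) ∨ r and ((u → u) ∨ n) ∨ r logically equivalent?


Compare truth tables:
n | r | u | φ | ψ
-----------------
F | F | F | F | T
T | F | F | T | T
F | T | F | T | T
T | T | F | T | T
F | F | T | T | T
T | F | T | T | T
F | T | T | T | T
T | T | T | T | T
They differ at row 1 (n=F, r=F, u=F): φ=F but ψ=T.

No, they are not logically equivalent.


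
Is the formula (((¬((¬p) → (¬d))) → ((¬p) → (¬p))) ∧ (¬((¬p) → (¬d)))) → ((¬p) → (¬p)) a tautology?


Build the truth table over {d, p}:
d | p | φ
---------
F | F | T
T | F | T
F | T | T
T | T | T
Every row evaluates to true.

Yes, it is a tautology.


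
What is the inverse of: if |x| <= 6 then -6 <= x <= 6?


The inverse of (P → Q) is (¬P → ¬Q). It is equivalent to the converse, not to the original.
Here P = '|x| <= 6' and Q = '-6 <= x <= 6'.

If not (|x| <= 6), then not (-6 <= x <= 6).


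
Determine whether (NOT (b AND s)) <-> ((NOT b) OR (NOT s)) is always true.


Build the truth table over {b, s}:
b | s | φ
---------
F | F | T
T | F | T
F | T | T
T | T | T
Every row evaluates to true.

Yes, it is a tautology.


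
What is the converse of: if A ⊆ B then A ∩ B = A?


The converse of (P → Q) is (Q → P). It is not in general equivalent to the original.
Here P = 'A ⊆ B' and Q = 'A ∩ B = A'.

If A ∩ B = A, then A ⊆ B.


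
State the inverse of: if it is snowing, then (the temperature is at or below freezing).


The inverse of (P → Q) is (¬P → ¬Q). It is equivalent to the converse, not to the original.
Here P = 'it is snowing' and Q = '(the temperature is at or below freezing)'.

If not (it is snowing), then not ((the temperature is at or below freezing)).


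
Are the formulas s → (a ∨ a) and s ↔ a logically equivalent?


Compare truth tables:
a | s | φ | ψ
-------------
F | F | T | T
T | F | T | F
F | T | F | F
T | T | T | T
They differ at row 2 (a=T, s=F): φ=T but ψ=F.

No, they are not logically equivalent.


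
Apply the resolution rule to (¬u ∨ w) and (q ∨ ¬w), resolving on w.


The clauses contain complementary literals w and ¬w.
Resolution eliminates this pair and disjoins the remaining literals (merging duplicates).

(¬u ∨ q)


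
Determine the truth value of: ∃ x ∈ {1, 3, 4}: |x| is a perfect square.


Evaluate the predicate on each element: 1:T, 3:F, 4:T.
Witness x = 1 satisfies the predicate.

T


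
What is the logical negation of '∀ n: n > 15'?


¬(∀ x: φ) = ∃ x: ¬φ, and ¬(∃ x: φ) = ∀ x: ¬φ.
Apply to the universal statement.

∃ n: ¬(n > 15)


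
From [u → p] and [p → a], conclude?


Hypothetical syllogism: from (P → Q) and (Q → R), infer (P → R).
Chain the two implications through the shared middle term 'p'.

u → a


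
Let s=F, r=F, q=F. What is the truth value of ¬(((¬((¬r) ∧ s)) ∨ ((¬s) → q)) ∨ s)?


Substitute s=F, r=F, q=F:
¬r = T
(¬r) ∧ s = T ∧ F = F
¬((¬r) ∧ s) = T
¬s = T
(¬s) → q = T → F = F
(¬((¬r) ∧ s)) ∨ ((¬s) → q) = T ∨ F = T
((¬((¬r) ∧ s)) ∨ ((¬s) → q)) ∨ s = T ∨ F = T
¬(((¬((¬r) ∧ s)) ∨ ((¬s) → q)) ∨ s) = F

F


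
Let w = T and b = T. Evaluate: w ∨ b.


Disjunction is false only when both operands are false.
Substitute: w=T, b=T.
T ∨ T evaluates to T.

T


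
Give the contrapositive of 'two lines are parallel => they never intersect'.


The contrapositive of (P → Q) is (¬Q → ¬P); it is logically equivalent to the original.
Here P = 'two lines are parallel' and Q = 'they never intersect'.

If not (they never intersect), then not (two lines are parallel).


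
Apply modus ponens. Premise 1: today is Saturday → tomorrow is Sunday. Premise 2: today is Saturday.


Modus ponens: from (P → Q) and P, infer Q.
P = 'today is Saturday' is asserted, and P → Q holds, so Q follows.

tomorrow is Sunday.


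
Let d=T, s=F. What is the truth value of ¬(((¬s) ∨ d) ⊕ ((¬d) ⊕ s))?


Substitute d=T, s=F:
¬s = T
(¬s) ∨ d = T ∨ T = T
¬d = F
(¬d) ⊕ s = F ⊕ F = F
((¬s) ∨ d) ⊕ ((¬d) ⊕ s) = T ⊕ F = T
¬(((¬s) ∨ d) ⊕ ((¬d) ⊕ s)) = F

F


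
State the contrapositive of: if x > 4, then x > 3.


The contrapositive of (P → Q) is (¬Q → ¬P); it is logically equivalent to the original.
Here P = 'x > 4' and Q = 'x > 3'.

If not (x > 3), then not (x > 4).


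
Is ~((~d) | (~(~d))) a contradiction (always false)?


Truth table over {d}:
d | φ
-----
False | False
True | False
Every row is false.

Yes, it is a contradiction.


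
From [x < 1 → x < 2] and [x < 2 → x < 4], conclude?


Hypothetical syllogism: from (P → Q) and (Q → R), infer (P → R).
Chain the two implications through the shared middle term 'x < 2'.

x < 1 → x < 4


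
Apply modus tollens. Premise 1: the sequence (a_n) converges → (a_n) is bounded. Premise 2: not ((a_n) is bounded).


Modus tollens: from (P → Q) and ¬Q, infer ¬P.
Q = '(a_n) is bounded' is denied; since P → Q, P must also fail.

Not (the sequence (a_n) converges).


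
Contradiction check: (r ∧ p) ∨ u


Truth table over {p, r, u}:
p | r | u | φ
-------------
F | F | F | F
T | F | F | F
F | T | F | F
T | T | F | T
F | F | T | T
T | F | T | T
F | T | T | T
T | T | T | T
Satisfying assignment at row 4: p=T, r=T, u=F gives T.

No, it is not a contradiction.


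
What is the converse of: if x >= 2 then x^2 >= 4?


The converse of (P → Q) is (Q → P). It is not in general equivalent to the original.
Here P = 'x >= 2' and Q = 'x^2 >= 4'.

If x^2 >= 4, then x >= 2.


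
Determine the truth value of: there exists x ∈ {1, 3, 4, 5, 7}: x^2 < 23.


Evaluate the predicate on each element: 1:T, 3:T, 4:T, 5:F, 7:F.
Witness x = 1 satisfies the predicate.

T


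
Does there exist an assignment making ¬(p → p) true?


Check all 2 assignments over {p}:
p | φ
-----
F | F
T | F
No assignment makes the formula true.

Unsatisfiable.


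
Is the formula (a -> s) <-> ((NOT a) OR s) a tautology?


Build the truth table over {a, s}:
a | s | φ
---------
F | F | T
T | F | T
F | T | T
T | T | T
Every row evaluates to true.

Yes, it is a tautology.


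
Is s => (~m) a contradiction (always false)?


Truth table over {m, s}:
m | s | φ
---------
False | False | True
True | False | True
False | True | True
True | True | False
Satisfying assignment at row 1: m=False, s=False gives True.

No, it is not a contradiction.


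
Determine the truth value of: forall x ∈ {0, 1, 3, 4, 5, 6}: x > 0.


Evaluate the predicate on each element: 0:False, 1:True, 3:True, 4:True, 5:True, 6:True.
Counterexample x = 0 fails the predicate.

False


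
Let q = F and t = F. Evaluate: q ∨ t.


Disjunction is false only when both operands are false.
Substitute: q=F, t=F.
F ∨ F evaluates to F.

F


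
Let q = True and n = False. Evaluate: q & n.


Conjunction is true only when both operands are true.
Substitute: q=True, n=False.
True & False evaluates to False.

False


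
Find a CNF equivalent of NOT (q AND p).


Step 1: Apply De Morgan: ¬(q ∧ p) = ¬q ∨ ¬p.

(NOT q) OR (NOT p)


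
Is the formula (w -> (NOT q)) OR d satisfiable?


Search for a satisfying assignment over {d, q, w}.
Try d=F, q=F, w=F: the formula evaluates to T.
A satisfying assignment exists.

Satisfiable.


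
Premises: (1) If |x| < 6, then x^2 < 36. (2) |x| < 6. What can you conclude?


Modus ponens: from (P → Q) and P, infer Q.
P = '|x| < 6' is asserted, and P → Q holds, so Q follows.

x^2 < 36.


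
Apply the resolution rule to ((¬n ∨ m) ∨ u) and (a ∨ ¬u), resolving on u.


The clauses contain complementary literals u and ¬u.
Resolution eliminates this pair and disjoins the remaining literals (merging duplicates).

((m ∨ ¬n) ∨ a)


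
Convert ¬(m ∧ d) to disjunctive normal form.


Step 1: Apply De Morgan: ¬(m ∧ d) = ¬m ∨ ¬d.

(¬m) ∨ (¬d)


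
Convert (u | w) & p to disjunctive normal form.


Step 1: Distribute ∧ over ∨: (u ∨ w) ∧ p = (u ∧ p) ∨ (w ∧ p).

(u & p) | (w & p)


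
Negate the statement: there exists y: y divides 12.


¬(for all x: φ) = there exists x: ¬φ, and ¬(there exists x: φ) = for all x: ¬φ.
Apply to the existential statement.

for all y: NOT(y divides 12)


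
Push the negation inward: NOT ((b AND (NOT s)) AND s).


De Morgan: the negation of a conjunction is the disjunction of the negations.
Distribute NOT across AND, flipping it to OR, and negate each literal.

((NOT b) OR s) OR (NOT s)


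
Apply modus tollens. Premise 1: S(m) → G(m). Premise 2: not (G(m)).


Modus tollens: from (P → Q) and ¬Q, infer ¬P.
Q = 'G(m)' is denied; since P → Q, P must also fail.

Not (S(m)).


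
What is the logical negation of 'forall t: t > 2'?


¬(forall x: φ) = exists x: ¬φ, and ¬(exists x: φ) = forall x: ¬φ.
Apply to the universal statement.

exists t: ~(t > 2)


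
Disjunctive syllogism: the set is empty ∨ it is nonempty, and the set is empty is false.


Disjunctive syllogism: from (P ∨ Q) and ¬P, infer Q.
One disjunct, 'the set is empty', is ruled out; the other must hold.

it is nonempty


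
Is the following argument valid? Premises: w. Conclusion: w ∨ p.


This matches the form of disjunction introduction: the conclusion follows in every model of the premises.

Valid.


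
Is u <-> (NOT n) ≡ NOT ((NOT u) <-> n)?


Compare truth tables:
n | u | φ | ψ
-------------
F | F | F | T
T | F | T | F
F | T | T | F
T | T | F | T
They differ at row 1 (n=F, u=F): φ=F but ψ=T.

No, they are not logically equivalent.


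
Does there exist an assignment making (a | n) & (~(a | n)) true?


Check all 4 assignments over {a, n}:
a | n | φ
---------
False | False | False
True | False | False
False | True | False
True | True | False
No assignment makes the formula true.

Unsatisfiable.


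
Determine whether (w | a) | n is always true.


Build the truth table over {a, n, w}:
a | n | w | φ
-------------
False | False | False | False
True | False | False | True
False | True | False | True
True | True | False | True
False | False | True | True
True | False | True | True
False | True | True | True
True | True | True | True
Counterexample at row 1: with a=False, n=False, w=False, the formula is False.

No, it is not a tautology.


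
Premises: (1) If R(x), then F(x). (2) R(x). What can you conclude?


Modus ponens: from (P → Q) and P, infer Q.
P = 'R(x)' is asserted, and P → Q holds, so Q follows.

F(x).


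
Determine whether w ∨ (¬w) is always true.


Build the truth table over {w}:
w | φ
-----
F | T
T | T
Every row evaluates to true.

Yes, it is a tautology.


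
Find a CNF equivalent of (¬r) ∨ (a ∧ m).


Step 1: Distribute ∨ over ∧: (¬r) ∨ (a ∧ m) = ((¬r) ∨ a) ∧ ((¬r) ∨ m).

((¬r) ∨ a) ∧ ((¬r) ∨ m)


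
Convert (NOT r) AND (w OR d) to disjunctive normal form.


Step 1: Distribute ∧ over ∨: (¬r) ∧ (w ∨ d) = ((¬r) ∧ w) ∨ ((¬r) ∧ d).

((NOT r) AND w) OR ((NOT r) AND d)


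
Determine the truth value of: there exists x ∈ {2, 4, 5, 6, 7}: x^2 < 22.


Evaluate the predicate on each element: 2:T, 4:T, 5:F, 6:F, 7:F.
Witness x = 2 satisfies the predicate.

T


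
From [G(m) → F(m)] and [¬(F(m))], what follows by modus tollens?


Modus tollens: from (P → Q) and ¬Q, infer ¬P.
Q = 'F(m)' is denied; since P → Q, P must also fail.

Not (G(m)).


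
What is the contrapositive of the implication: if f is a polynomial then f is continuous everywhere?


The contrapositive of (P → Q) is (¬Q → ¬P); it is logically equivalent to the original.
Here P = 'f is a polynomial' and Q = 'f is continuous everywhere'.

If not (f is continuous everywhere), then not (f is a polynomial).


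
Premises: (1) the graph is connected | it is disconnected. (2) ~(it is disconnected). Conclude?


Disjunctive syllogism: from (P ∨ Q) and ¬P, infer Q.
One disjunct, 'it is disconnected', is ruled out; the other must hold.

the graph is connected


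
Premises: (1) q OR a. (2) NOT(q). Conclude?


Disjunctive syllogism: from (P ∨ Q) and ¬P, infer Q.
One disjunct, 'q', is ruled out; the other must hold.

a


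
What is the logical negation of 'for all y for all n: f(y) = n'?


Negation flips each quantifier (∀↔∃) and negates the inner predicate.
¬(for all y for all n: φ) = there exists y there exists n: ¬φ.

there exists y there exists n: NOT(f(y) = n)


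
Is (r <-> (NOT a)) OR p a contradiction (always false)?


Truth table over {a, p, r}:
a | p | r | φ
-------------
F | F | F | F
T | F | F | T
F | T | F | T
T | T | F | T
F | F | T | T
T | F | T | F
F | T | T | T
T | T | T | T
Satisfying assignment at row 2: a=T, p=F, r=F gives T.

No, it is not a contradiction.


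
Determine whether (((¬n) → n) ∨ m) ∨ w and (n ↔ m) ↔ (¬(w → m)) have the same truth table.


Compare truth tables:
m | n | w | φ | ψ
-----------------
F | F | F | F | F
T | F | F | T | T
F | T | F | T | T
T | T | F | T | F
F | F | T | T | T
T | F | T | T | T
F | T | T | T | F
T | T | T | T | F
They differ at row 4 (m=T, n=T, w=F): φ=T but ψ=F.

No, they are not logically equivalent.


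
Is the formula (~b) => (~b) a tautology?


Build the truth table over {b}:
b | φ
-----
False | True
True | True
Every row evaluates to true.

Yes, it is a tautology.


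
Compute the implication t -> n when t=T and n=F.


Implication is false only when antecedent is true and consequent is false.
Substitute: t=T, n=F.
T -> F evaluates to F.

F


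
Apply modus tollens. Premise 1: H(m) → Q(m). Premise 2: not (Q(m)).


Modus tollens: from (P → Q) and ¬Q, infer ¬P.
Q = 'Q(m)' is denied; since P → Q, P must also fail.

Not (H(m)).


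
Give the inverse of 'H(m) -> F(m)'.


The inverse of (P → Q) is (¬P → ¬Q). It is equivalent to the converse, not to the original.
Here P = 'H(m)' and Q = 'F(m)'.

If not (H(m)), then not (F(m)).


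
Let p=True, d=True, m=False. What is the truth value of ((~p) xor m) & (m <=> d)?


Substitute p=True, d=True, m=False:
~p = False
(~p) xor m = False xor False = False
m <=> d = False <=> True = False
((~p) xor m) & (m <=> d) = False & False = False

False


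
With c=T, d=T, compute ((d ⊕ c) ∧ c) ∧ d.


Substitute c=T, d=T:
d ⊕ c = T ⊕ T = F
(d ⊕ c) ∧ c = F ∧ T = F
((d ⊕ c) ∧ c) ∧ d = F ∧ T = F

F


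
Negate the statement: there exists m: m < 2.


¬(for all x: φ) = there exists x: ¬φ, and ¬(there exists x: φ) = for all x: ¬φ.
Apply to the existential statement.

for all m: NOT(m < 2)


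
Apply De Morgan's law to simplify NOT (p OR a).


De Morgan: the negation of a disjunction is the conjunction of the negations.
Distribute NOT across OR, flipping it to AND, and negate each literal.

(NOT p) AND (NOT a)


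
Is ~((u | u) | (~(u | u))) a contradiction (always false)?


Truth table over {u}:
u | φ
-----
False | False
True | False
Every row is false.

Yes, it is a contradiction.


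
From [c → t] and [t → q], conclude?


Hypothetical syllogism: from (P → Q) and (Q → R), infer (P → R).
Chain the two implications through the shared middle term 't'.

c → q


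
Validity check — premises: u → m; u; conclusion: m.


This matches the form of modus ponens: the conclusion follows in every model of the premises.

Valid.


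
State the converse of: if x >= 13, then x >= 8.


The converse of (P → Q) is (Q → P). It is not in general equivalent to the original.
Here P = 'x >= 13' and Q = 'x >= 8'.

If x >= 8, then x >= 13.


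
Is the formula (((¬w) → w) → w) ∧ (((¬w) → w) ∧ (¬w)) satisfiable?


Check all 2 assignments over {w}:
w | φ
-----
F | F
T | F
No assignment makes the formula true.

Unsatisfiable.


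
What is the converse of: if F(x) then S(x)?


The converse of (P → Q) is (Q → P). It is not in general equivalent to the original.
Here P = 'F(x)' and Q = 'S(x)'.

If S(x), then F(x).


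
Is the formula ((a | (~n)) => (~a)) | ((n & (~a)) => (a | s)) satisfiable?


Search for a satisfying assignment over {a, n, s}.
Try a=False, n=False, s=False: the formula evaluates to True.
A satisfying assignment exists.

Satisfiable.


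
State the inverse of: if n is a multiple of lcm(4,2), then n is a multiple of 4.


The inverse of (P → Q) is (¬P → ¬Q). It is equivalent to the converse, not to the original.
Here P = 'n is a multiple of lcm(4,2)' and Q = 'n is a multiple of 4'.

If not (n is a multiple of lcm(4,2)), then not (n is a multiple of 4).


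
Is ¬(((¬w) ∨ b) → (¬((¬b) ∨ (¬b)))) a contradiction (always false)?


Truth table over {b, w}:
b | w | φ
---------
F | F | T
T | F | F
F | T | F
T | T | F
Satisfying assignment at row 1: b=F, w=F gives T.

No, it is not a contradiction.


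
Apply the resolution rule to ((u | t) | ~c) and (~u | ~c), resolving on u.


The clauses contain complementary literals u and ~u.
Resolution eliminates this pair and disjoins the remaining literals (merging duplicates).

(t | ~c)


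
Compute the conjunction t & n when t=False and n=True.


Conjunction is true only when both operands are true.
Substitute: t=False, n=True.
False & True evaluates to False.

False


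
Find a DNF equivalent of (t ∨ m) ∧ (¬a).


Step 1: Distribute ∧ over ∨: (t ∨ m) ∧ (¬a) = (t ∧ (¬a)) ∨ (m ∧ (¬a)).

(t ∧ (¬a)) ∨ (m ∧ (¬a))


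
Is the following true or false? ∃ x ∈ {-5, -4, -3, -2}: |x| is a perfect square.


Evaluate the predicate on each element: -5:F, -4:T, -3:F, -2:F.
Witness x = -4 satisfies the predicate.

T


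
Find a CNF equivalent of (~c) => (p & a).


Step 1: Rewrite (¬c) → (p ∧ a) as ¬(¬c) ∨ (p ∧ a).
Step 2: Distribute ∨ over ∧.
Step 3: Eliminate any double negations (¬¬X = X).

(c | p) & (c | a)


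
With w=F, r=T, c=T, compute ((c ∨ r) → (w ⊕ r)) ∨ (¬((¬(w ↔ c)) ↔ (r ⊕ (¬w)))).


Substitute w=F, r=T, c=T:
c ∨ r = T ∨ T = T
w ⊕ r = F ⊕ T = T
(c ∨ r) → (w ⊕ r) = T → T = T
w ↔ c = F ↔ T = F
¬(w ↔ c) = T
¬w = T
r ⊕ (¬w) = T ⊕ T = F
(¬(w ↔ c)) ↔ (r ⊕ (¬w)) = T ↔ F = F
¬((¬(w ↔ c)) ↔ (r ⊕ (¬w))) = T
((c ∨ r) → (w ⊕ r)) ∨ (¬((¬(w ↔ c)) ↔ (r ⊕ (¬w)))) = T ∨ T = T

T


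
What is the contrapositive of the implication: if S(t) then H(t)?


The contrapositive of (P → Q) is (¬Q → ¬P); it is logically equivalent to the original.
Here P = 'S(t)' and Q = 'H(t)'.

If not (H(t)), then not (S(t)).


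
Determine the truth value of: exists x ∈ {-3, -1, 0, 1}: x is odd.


Evaluate the predicate on each element: -3:True, -1:True, 0:False, 1:True.
Witness x = -3 satisfies the predicate.

True


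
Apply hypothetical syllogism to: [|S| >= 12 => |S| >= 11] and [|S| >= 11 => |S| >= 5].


Hypothetical syllogism: from (P → Q) and (Q → R), infer (P → R).
Chain the two implications through the shared middle term '|S| >= 11'.

|S| >= 12 => |S| >= 5


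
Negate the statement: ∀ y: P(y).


¬(∀ x: φ) = ∃ x: ¬φ, and ¬(∃ x: φ) = ∀ x: ¬φ.
Apply to the universal statement.

∃ y: ¬(P(y))


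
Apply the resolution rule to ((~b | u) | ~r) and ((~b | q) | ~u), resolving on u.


The clauses contain complementary literals u and ~u.
Resolution eliminates this pair and disjoins the remaining literals (merging duplicates).

((~b | ~r) | q)


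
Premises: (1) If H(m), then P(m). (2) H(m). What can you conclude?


Modus ponens: from (P → Q) and P, infer Q.
P = 'H(m)' is asserted, and P → Q holds, so Q follows.

P(m).


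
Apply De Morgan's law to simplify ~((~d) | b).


De Morgan: the negation of a disjunction is the conjunction of the negations.
Distribute ~ across |, flipping it to &, and negate each literal.

d & (~b)


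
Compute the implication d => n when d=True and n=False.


Implication is false only when antecedent is true and consequent is false.
Substitute: d=True, n=False.
True => False evaluates to False.

False


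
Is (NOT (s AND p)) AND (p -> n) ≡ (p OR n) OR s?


Compare truth tables:
n | p | s | φ | ψ
-----------------
F | F | F | T | F
T | F | F | T | T
F | T | F | F | T
T | T | F | T | T
F | F | T | T | T
T | F | T | T | T
F | T | T | F | T
T | T | T | F | T
They differ at row 1 (n=F, p=F, s=F): φ=T but ψ=F.

No, they are not logically equivalent.


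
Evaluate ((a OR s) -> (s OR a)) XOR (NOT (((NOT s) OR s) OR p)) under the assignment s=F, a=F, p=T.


Substitute s=F, a=F, p=T:
a OR s = F OR F = F
s OR a = F OR F = F
(a OR s) -> (s OR a) = F -> F = T
NOT s = T
(NOT s) OR s = T OR F = T
((NOT s) OR s) OR p = T OR T = T
NOT (((NOT s) OR s) OR p) = F
((a OR s) -> (s OR a)) XOR (NOT (((NOT s) OR s) OR p)) = T XOR F = T

T


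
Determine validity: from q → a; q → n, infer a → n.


This is (no valid rule). There exist truth assignments where the premises are all true but the conclusion is false.

Invalid.


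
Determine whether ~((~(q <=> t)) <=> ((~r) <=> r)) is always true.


Build the truth table over {q, r, t}:
q | r | t | φ
-------------
False | False | False | False
True | False | False | True
False | True | False | False
True | True | False | True
False | False | True | True
True | False | True | False
False | True | True | True
True | True | True | False
Counterexample at row 1: with q=False, r=False, t=False, the formula is False.

No, it is not a tautology.


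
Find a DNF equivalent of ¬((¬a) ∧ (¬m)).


Step 1: Apply De Morgan: ¬((¬a) ∧ (¬m)) = ¬(¬a) ∨ ¬(¬m).
Step 2: Eliminate any double negations (¬¬X = X).

a ∨ m


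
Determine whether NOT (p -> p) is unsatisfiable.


Truth table over {p}:
p | φ
-----
F | F
T | F
Every row is false.

Yes, it is a contradiction.


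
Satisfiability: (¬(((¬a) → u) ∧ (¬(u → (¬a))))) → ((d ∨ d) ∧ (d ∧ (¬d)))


Search for a satisfying assignment over {a, d, u}.
Try a=T, d=F, u=T: the formula evaluates to T.
A satisfying assignment exists.

Satisfiable.


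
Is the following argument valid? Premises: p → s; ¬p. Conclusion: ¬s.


This is denying the antecedent (fallacy). There exist truth assignments where the premises are all true but the conclusion is false.

Invalid.


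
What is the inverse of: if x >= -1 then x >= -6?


The inverse of (P → Q) is (¬P → ¬Q). It is equivalent to the converse, not to the original.
Here P = 'x >= -1' and Q = 'x >= -6'.

If not (x >= -1), then not (x >= -6).


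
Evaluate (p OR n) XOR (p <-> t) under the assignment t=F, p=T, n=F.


Substitute t=F, p=T, n=F:
p OR n = T OR F = T
p <-> t = T <-> F = F
(p OR n) XOR (p <-> t) = T XOR F = T

T


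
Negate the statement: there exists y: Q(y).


¬(for all x: φ) = there exists x: ¬φ, and ¬(there exists x: φ) = for all x: ¬φ.
Apply to the existential statement.

for all y: NOT(Q(y))


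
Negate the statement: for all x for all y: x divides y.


Negation flips each quantifier (∀↔∃) and negates the inner predicate.
¬(for all x for all y: φ) = there exists x there exists y: ¬φ.

there exists x there exists y: NOT(x divides y)


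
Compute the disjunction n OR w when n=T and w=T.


Disjunction is false only when both operands are false.
Substitute: n=T, w=T.
T OR T evaluates to T.

T


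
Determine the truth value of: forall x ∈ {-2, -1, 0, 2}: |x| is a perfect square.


Evaluate the predicate on each element: -2:False, -1:True, 0:True, 2:False.
Counterexample x = -2 fails the predicate.

False


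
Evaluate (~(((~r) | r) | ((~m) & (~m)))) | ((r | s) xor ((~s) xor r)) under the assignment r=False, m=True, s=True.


Substitute r=False, m=True, s=True:
… (earlier sub-steps elided)
~m = False
~m = False
(~m) & (~m) = False & False = False
((~r) | r) | ((~m) & (~m)) = True | False = True
~(((~r) | r) | ((~m) & (~m))) = False
r | s = False | True = True
~s = False
(~s) xor r = False xor False = False
(r | s) xor ((~s) xor r) = True xor False = True
(~(((~r) | r) | ((~m) & (~m)))) | ((r | s) xor ((~s) xor r)) = False | True = True

True


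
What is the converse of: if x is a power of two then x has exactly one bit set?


The converse of (P → Q) is (Q → P). It is not in general equivalent to the original.
Here P = 'x is a power of two' and Q = 'x has exactly one bit set'.

If x has exactly one bit set, then x is a power of two.


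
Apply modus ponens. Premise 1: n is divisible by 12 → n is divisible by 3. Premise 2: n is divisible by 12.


Modus ponens: from (P → Q) and P, infer Q.
P = 'n is divisible by 12' is asserted, and P → Q holds, so Q follows.

n is divisible by 3.


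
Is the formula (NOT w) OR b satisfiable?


Search for a satisfying assignment over {b, w}.
Try b=F, w=F: the formula evaluates to T.
A satisfying assignment exists.

Satisfiable.


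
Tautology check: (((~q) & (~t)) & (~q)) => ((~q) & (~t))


Build the truth table over {q, t}:
q | t | φ
---------
False | False | True
True | False | True
False | True | True
True | True | True
Every row evaluates to true.

Yes, it is a tautology.


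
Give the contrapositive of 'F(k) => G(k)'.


The contrapositive of (P → Q) is (¬Q → ¬P); it is logically equivalent to the original.
Here P = 'F(k)' and Q = 'G(k)'.

If not (G(k)), then not (F(k)).


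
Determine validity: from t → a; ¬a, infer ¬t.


This matches the form of modus tollens: the conclusion follows in every model of the premises.

Valid.


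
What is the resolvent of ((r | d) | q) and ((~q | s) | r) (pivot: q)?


The clauses contain complementary literals q and ~q.
Resolution eliminates this pair and disjoins the remaining literals (merging duplicates).

((d | r) | s)


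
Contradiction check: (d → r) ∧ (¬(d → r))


Truth table over {d, r}:
d | r | φ
---------
F | F | F
T | F | F
F | T | F
T | T | F
Every row is false.

Yes, it is a contradiction.


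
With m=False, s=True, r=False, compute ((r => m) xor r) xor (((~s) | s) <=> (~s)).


Substitute m=False, s=True, r=False:
r => m = False => False = True
(r => m) xor r = True xor False = True
~s = False
(~s) | s = False | True = True
~s = False
((~s) | s) <=> (~s) = True <=> False = False
((r => m) xor r) xor (((~s) | s) <=> (~s)) = True xor False = True

True


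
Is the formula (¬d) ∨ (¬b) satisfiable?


Search for a satisfying assignment over {b, d}.
Try b=F, d=F: the formula evaluates to T.
A satisfying assignment exists.

Satisfiable.


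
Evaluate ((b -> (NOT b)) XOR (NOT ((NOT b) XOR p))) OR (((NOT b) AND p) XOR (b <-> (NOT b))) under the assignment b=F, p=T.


Substitute b=F, p=T:
… (earlier sub-steps elided)
NOT b = T
(NOT b) XOR p = T XOR T = F
NOT ((NOT b) XOR p) = T
(b -> (NOT b)) XOR (NOT ((NOT b) XOR p)) = T XOR T = F
NOT b = T
(NOT b) AND p = T AND T = T
NOT b = T
b <-> (NOT b) = F <-> T = F
((NOT b) AND p) XOR (b <-> (NOT b)) = T XOR F = T
((b -> (NOT b)) XOR (NOT ((NOT b) XOR p))) OR (((NOT b) AND p) XOR (b <-> (NOT b))) = F OR T = T

T


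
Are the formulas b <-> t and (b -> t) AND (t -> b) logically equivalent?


Compare truth tables:
b | t | φ | ψ
-------------
F | F | T | T
T | F | F | F
F | T | F | F
T | T | T | T
The columns φ and ψ agree on every row.

Yes, they are logically equivalent.
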